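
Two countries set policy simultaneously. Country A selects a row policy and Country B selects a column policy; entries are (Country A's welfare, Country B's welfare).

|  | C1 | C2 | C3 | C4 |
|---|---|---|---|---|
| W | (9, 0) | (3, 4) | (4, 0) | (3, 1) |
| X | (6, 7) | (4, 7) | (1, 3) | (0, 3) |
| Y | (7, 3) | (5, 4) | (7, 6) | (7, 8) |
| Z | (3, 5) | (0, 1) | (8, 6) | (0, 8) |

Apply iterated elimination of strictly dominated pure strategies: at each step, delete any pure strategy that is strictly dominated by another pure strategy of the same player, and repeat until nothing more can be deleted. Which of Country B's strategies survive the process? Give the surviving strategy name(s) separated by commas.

Country A's strategy X is strictly dominated by Y (C1: 7>6, C2: 5>4, C3: 7>1, C4: 7>0) and is removed.
For Country B, C4 strictly dominates C1 on the remaining rows (W: 1>0, Y: 8>3, Z: 8>5); eliminate C1.
Row W is eliminated: Y beats it against every remaining column (C2: 5>3, C3: 7>4, C4: 7>3).
Country B's strategy C2 is strictly dominated by C3 (Y: 6>4, Z: 6>1) and is removed.
For Country B, C4 strictly dominates C3 on the remaining rows (Y: 8>6, Z: 8>6); eliminate C3.
For Country A, Y strictly dominates Z on the remaining columns (C4: 7>0); eliminate Z.
Among the remaining strategies, none is strictly dominated by another pure strategy of the same player, so the elimination stops.
Surviving strategies — Country A: {Y}; Country B: {C4}.

C4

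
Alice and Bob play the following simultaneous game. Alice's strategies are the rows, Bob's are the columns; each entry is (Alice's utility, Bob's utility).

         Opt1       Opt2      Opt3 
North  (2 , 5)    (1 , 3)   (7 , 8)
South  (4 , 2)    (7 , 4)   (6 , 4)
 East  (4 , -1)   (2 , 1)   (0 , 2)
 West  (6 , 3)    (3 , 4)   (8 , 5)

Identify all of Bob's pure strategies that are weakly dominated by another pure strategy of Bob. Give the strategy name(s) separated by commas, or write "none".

Opt3 weakly dominates Opt1 — North: 8>5, South: 4>2, East: 2>-1, West: 5>3.
Opt2 is weakly dominated by Opt3 (North: 8>3, South: 4=4, East: 2>1, West: 5>4).
Nothing dominates Opt3: Opt1 at North (8>5); Opt2 at North (8>3).

Opt1, Opt2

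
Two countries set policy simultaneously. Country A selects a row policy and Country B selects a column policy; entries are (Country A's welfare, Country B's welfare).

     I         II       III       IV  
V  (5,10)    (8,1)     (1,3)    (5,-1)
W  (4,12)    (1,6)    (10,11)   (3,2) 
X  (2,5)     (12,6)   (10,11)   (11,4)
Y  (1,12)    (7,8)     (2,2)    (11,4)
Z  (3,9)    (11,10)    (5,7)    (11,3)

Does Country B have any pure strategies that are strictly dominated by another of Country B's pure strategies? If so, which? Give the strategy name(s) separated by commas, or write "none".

IV

Nothing dominates I: II at V (10>1); III at V (10>3); IV at V (10>-1).
II: no other strategy beats it everywhere (I at X (6>5); III at Y (8>2); IV at V (1>-1)).
III: no other strategy beats it everywhere (I at X (11>5); II at V (3>1); IV at V (3>-1)).
IV is strictly dominated by I (V: 10>-1, W: 12>2, X: 5>4, Y: 12>4, Z: 9>3).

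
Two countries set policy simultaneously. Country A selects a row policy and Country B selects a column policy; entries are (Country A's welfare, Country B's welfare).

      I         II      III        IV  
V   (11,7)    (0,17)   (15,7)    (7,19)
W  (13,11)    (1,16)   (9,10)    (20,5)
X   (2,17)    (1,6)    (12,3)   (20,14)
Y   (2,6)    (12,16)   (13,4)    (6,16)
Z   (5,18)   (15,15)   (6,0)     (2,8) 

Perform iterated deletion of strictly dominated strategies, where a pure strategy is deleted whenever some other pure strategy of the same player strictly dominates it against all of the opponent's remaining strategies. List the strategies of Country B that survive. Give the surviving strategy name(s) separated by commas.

Column III is eliminated: II beats it against every remaining row (V: 17>7, W: 16>10, X: 6>3, Y: 16>4, Z: 15>0).
Row V is eliminated: W beats it against every remaining column (I: 13>11, II: 1>0, IV: 20>7).
Among the remaining strategies, none is strictly dominated by another pure strategy of the same player, so the elimination stops.
Surviving strategies — Country A: {W, X, Y, Z}; Country B: {I, II, IV}.

I, II, IV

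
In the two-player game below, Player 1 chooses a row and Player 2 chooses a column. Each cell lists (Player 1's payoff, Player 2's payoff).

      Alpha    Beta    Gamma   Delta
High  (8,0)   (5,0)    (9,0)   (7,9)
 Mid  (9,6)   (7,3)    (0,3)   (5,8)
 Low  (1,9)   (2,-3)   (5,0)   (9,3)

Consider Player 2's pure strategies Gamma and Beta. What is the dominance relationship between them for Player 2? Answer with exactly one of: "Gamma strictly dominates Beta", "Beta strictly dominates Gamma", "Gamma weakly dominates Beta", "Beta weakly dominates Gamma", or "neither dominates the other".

Gamma's payoffs vs Beta's, by Player 1's action — High: 0=0, Mid: 3=3, Low: 0>-3.
Gamma is at least as good everywhere and strictly better somewhere (tied only at High, Mid), so Gamma weakly but not strictly dominates Beta.

Gamma weakly dominates Beta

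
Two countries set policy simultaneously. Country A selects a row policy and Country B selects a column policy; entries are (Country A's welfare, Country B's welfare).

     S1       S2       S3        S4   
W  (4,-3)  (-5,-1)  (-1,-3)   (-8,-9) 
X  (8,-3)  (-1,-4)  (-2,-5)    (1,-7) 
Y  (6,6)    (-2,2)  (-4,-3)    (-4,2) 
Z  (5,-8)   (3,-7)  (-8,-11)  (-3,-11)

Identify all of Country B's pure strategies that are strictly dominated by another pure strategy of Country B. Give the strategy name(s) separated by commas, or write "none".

Nothing dominates S1: S2 at X (-3>-4); S3 at W (-3=-3); S4 at W (-3>-9).
Nothing dominates S2: S1 at W (-1>-3); S3 at W (-1>-3); S4 at W (-1>-9).
S2 strictly dominates S3 — W: -1>-3, X: -4>-5, Y: 2>-3, Z: -7>-11.
S4: dominated, since S1 does at least as well everywhere (W: -3>-9, X: -3>-7, Y: 6>2, Z: -8>-11).

S3, S4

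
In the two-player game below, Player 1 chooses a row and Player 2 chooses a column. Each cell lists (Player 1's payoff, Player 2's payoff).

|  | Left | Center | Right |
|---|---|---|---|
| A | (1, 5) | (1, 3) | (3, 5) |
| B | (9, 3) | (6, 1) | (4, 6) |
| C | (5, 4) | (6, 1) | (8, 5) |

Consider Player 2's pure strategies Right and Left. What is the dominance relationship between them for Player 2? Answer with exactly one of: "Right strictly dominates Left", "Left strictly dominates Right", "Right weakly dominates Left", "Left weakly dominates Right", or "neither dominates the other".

Right weakly dominates Left

Right's payoffs vs Left's, by Player 1's action — A: 5=5, B: 6>3, C: 5>4.
Right is at least as good everywhere and strictly better somewhere (tied only at A), so Right weakly but not strictly dominates Left.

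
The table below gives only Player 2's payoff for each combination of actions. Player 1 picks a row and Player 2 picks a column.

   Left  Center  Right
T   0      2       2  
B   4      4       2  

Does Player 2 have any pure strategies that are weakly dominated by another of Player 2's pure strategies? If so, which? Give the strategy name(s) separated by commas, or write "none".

Left is weakly dominated by Center (T: 2>0, B: 4=4).
Center: no other strategy beats it everywhere (Left at T (2>0); Right at B (4>2)).
Center weakly dominates Right — T: 2=2, B: 4>2.

Left, Right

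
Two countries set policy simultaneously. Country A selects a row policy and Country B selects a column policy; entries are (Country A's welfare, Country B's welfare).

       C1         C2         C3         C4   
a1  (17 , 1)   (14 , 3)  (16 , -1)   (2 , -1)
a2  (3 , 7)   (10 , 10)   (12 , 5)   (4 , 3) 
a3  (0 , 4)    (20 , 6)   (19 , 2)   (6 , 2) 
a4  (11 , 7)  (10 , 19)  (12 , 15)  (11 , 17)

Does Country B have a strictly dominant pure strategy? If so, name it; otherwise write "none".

C2 vs C1: a1: 3>1, a2: 10>7, a3: 6>4, a4: 19>7.
C2 vs C3: a1: 3>-1, a2: 10>5, a3: 6>2, a4: 19>15.
C2 vs C4: a1: 3>-1, a2: 10>3, a3: 6>2, a4: 19>17.
C2 strictly beats every other strategy against every opponent action, so it is strictly dominant.

C2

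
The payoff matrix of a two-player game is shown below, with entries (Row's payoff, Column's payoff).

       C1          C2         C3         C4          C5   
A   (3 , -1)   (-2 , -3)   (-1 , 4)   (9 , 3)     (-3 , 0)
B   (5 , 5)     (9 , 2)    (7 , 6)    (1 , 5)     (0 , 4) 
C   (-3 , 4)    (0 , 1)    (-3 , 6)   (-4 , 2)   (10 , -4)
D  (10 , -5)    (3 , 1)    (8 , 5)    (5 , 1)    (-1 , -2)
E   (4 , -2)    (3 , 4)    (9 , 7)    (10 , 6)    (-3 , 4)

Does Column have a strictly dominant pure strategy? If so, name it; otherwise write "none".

C3 vs C1: A: 4>-1, B: 6>5, C: 6>4, D: 5>-5, E: 7>-2.
C3 vs C2: A: 4>-3, B: 6>2, C: 6>1, D: 5>1, E: 7>4.
C3 vs C4: A: 4>3, B: 6>5, C: 6>2, D: 5>1, E: 7>6.
C3 vs C5: A: 4>0, B: 6>4, C: 6>-4, D: 5>-2, E: 7>4.
C3 strictly beats every other strategy against every opponent action, so it is strictly dominant.

C3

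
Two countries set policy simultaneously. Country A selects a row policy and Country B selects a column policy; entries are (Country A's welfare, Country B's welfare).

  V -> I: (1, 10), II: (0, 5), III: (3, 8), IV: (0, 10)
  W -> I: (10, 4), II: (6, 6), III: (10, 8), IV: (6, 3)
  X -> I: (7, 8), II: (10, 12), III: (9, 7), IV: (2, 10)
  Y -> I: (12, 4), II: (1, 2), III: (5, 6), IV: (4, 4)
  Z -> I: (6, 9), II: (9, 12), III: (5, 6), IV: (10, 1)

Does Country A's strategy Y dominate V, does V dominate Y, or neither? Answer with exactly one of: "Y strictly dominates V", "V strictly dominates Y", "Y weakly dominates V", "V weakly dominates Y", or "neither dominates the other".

Y strictly dominates V

Y's payoffs vs V's, by Country B's action — I: 12>1, II: 1>0, III: 5>3, IV: 4>0.
Y gives a strictly higher payoff against each choice by Country B, so Y strictly dominates V.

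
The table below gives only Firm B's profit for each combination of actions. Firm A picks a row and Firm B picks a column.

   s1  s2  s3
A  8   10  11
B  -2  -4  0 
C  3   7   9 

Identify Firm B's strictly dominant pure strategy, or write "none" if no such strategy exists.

s3 vs s1: A: 11>8, B: 0>-2, C: 9>3.
s3 vs s2: A: 11>10, B: 0>-4, C: 9>7.
s3 strictly beats every other strategy against every opponent action, so it is strictly dominant.

s3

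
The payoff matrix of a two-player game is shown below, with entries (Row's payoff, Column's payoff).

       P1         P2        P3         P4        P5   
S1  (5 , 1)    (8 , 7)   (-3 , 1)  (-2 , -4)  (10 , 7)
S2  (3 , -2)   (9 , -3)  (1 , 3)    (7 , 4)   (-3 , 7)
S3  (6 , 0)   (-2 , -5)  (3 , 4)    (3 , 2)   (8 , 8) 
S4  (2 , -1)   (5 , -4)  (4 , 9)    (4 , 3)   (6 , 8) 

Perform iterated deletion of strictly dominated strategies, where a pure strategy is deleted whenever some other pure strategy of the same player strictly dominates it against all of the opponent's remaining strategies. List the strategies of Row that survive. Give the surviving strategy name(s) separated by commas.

Column P1 is eliminated: P5 beats it against every remaining row (S1: 7>1, S2: 7>-2, S3: 8>0, S4: 8>-1).
Column's strategy P4 is strictly dominated by P5 (S1: 7>-4, S2: 7>4, S3: 8>2, S4: 8>3) and is removed.
Among the remaining strategies, none is strictly dominated by another pure strategy of the same player, so the elimination stops.
Surviving strategies — Row: {S1, S2, S3, S4}; Column: {P2, P3, P5}.

S1, S2, S3, S4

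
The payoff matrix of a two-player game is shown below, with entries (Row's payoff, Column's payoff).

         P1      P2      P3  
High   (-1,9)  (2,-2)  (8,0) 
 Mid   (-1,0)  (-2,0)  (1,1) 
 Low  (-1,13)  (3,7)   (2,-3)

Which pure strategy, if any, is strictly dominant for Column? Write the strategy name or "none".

P1 fails to dominate P2 at Mid (0=0).
P2 fails to dominate P1 at High (-2<9).
P3 fails to dominate P1 at High (0<9).
No single strategy dominates all the others.

none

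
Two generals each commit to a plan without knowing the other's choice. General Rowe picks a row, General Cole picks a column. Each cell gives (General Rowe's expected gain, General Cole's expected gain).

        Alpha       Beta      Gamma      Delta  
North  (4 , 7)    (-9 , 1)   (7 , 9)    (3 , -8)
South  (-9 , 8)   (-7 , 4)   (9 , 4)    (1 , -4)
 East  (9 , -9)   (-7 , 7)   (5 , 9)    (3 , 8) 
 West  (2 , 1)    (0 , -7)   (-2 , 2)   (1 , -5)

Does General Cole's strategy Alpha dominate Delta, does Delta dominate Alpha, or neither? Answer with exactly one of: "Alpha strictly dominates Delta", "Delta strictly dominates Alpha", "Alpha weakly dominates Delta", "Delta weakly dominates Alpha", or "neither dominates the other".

neither dominates the other

Compare Alpha to Delta across each choice by General Rowe: North: 7>-8, South: 8>-4, East: -9<8, West: 1>-5.
Alpha does better at North, South, West but worse at East; neither strategy dominates the other.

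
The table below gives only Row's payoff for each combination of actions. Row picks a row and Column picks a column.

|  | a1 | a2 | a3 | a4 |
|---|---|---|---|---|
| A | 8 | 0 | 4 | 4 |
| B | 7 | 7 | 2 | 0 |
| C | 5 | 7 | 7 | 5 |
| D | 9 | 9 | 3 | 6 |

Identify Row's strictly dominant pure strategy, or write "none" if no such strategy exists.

A fails to dominate B at a2 (0<7).
B fails to dominate A at a1 (7<8).
C fails to dominate A at a1 (5<8).
D fails to dominate A at a3 (3<4).
No single strategy dominates all the others.

none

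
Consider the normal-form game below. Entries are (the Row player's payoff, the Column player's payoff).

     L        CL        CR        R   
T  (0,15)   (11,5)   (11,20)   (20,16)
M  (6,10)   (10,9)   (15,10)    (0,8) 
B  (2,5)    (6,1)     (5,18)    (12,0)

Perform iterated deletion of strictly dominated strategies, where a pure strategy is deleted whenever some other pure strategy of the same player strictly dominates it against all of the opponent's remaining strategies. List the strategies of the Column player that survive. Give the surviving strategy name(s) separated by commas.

Column CL is eliminated: L beats it against every remaining row (T: 15>5, M: 10>9, B: 5>1).
The Column player's strategy R is strictly dominated by CR (T: 20>16, M: 10>8, B: 18>0) and is removed.
For the Row player, M strictly dominates T on the remaining columns (L: 6>0, CR: 15>11); eliminate T.
For the Row player, M strictly dominates B on the remaining columns (L: 6>2, CR: 15>5); eliminate B.
Among the remaining strategies, none is strictly dominated by another pure strategy of the same player, so the elimination stops.
Surviving strategies — the Row player: {M}; the Column player: {L, CR}.

L, CR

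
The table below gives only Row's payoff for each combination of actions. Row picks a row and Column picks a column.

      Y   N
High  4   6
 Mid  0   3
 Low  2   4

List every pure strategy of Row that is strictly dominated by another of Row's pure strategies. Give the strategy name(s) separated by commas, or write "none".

High is not dominated — it holds its own against Mid at Y (4>0); Low at Y (4>2).
Mid: dominated, since High does at least as well everywhere (Y: 4>0, N: 6>3).
High strictly dominates Low — Y: 4>2, N: 6>4.

Mid, Low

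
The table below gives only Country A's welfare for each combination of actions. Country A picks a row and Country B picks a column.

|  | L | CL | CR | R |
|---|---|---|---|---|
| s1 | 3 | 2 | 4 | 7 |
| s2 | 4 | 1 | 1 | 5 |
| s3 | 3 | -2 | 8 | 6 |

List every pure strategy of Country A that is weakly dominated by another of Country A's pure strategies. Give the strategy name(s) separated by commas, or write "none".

s1: no other strategy beats it everywhere (s2 at CL (2>1); s3 at CL (2>-2)).
s2 is not dominated — it holds its own against s1 at L (4>3); s3 at L (4>3).
s3 is not dominated — it holds its own against s1 at CR (8>4); s2 at CR (8>1).

none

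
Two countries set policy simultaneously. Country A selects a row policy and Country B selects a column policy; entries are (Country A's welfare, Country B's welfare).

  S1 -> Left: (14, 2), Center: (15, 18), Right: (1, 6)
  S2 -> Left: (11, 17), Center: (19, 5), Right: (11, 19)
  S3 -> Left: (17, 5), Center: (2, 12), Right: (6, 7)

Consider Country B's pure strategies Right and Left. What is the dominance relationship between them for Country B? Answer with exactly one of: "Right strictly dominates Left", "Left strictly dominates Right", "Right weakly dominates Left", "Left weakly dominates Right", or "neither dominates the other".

Right's payoffs vs Left's, by Country A's action — S1: 6>2, S2: 19>17, S3: 7>5.
Every comparison favours Right, so Right strictly dominates Left.

Right strictly dominates Left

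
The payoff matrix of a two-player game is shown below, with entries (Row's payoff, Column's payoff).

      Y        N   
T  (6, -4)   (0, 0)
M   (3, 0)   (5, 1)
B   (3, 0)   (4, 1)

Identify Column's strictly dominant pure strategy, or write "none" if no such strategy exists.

N

N vs Y: T: 0>-4, M: 1>0, B: 1>0.
N strictly beats every other strategy against every opponent action, so it is strictly dominant.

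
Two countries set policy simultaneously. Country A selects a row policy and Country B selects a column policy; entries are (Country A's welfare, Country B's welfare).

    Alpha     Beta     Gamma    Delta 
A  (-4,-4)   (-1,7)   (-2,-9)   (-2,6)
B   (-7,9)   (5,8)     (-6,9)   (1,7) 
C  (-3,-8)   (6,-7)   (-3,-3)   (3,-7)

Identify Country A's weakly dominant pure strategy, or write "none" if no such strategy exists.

none

A fails to dominate B at Beta (-1<5).
B fails to dominate A at Alpha (-7<-4).
C fails to dominate A at Gamma (-3<-2).
No single strategy dominates all the others.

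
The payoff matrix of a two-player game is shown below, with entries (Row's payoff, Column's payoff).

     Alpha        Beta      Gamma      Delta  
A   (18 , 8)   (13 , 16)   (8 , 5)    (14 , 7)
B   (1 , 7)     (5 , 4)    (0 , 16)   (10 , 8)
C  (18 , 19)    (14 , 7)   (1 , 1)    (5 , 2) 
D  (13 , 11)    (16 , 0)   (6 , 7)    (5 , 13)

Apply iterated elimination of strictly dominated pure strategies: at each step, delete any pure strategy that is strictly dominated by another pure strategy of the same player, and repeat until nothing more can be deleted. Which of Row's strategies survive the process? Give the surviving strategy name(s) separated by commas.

Row B is eliminated: A beats it against every remaining column (Alpha: 18>1, Beta: 13>5, Gamma: 8>0, Delta: 14>10).
Column's strategy Gamma is strictly dominated by Alpha (A: 8>5, C: 19>1, D: 11>7) and is removed.
Among the remaining strategies, none is strictly dominated by another pure strategy of the same player, so the elimination stops.
Surviving strategies — Row: {A, C, D}; Column: {Alpha, Beta, Delta}.

A, C, D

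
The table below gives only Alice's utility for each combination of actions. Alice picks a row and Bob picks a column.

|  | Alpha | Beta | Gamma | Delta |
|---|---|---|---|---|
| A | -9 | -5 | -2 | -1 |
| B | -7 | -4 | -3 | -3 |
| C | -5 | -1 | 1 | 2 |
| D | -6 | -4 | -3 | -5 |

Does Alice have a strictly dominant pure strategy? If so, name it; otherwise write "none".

C

C vs A: Alpha: -5>-9, Beta: -1>-5, Gamma: 1>-2, Delta: 2>-1.
C vs B: Alpha: -5>-7, Beta: -1>-4, Gamma: 1>-3, Delta: 2>-3.
C vs D: Alpha: -5>-6, Beta: -1>-4, Gamma: 1>-3, Delta: 2>-5.
C strictly beats every other strategy against every opponent action, so it is strictly dominant.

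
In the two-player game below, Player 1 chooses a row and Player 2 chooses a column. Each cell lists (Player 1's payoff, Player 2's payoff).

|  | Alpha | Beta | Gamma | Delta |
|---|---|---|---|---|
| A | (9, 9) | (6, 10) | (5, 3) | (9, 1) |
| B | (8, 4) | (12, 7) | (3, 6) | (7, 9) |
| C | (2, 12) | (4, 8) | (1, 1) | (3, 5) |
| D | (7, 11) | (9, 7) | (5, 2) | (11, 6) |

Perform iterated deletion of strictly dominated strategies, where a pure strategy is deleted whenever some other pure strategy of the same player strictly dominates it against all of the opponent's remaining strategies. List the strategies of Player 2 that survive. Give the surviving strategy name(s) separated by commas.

Row C is eliminated: A beats it against every remaining column (Alpha: 9>2, Beta: 6>4, Gamma: 5>1, Delta: 9>3).
Column Gamma is eliminated: Beta beats it against every remaining row (A: 10>3, B: 7>6, D: 7>2).
Among the remaining strategies, none is strictly dominated by another pure strategy of the same player, so the elimination stops.
Surviving strategies — Player 1: {A, B, D}; Player 2: {Alpha, Beta, Delta}.

Alpha, Beta, Delta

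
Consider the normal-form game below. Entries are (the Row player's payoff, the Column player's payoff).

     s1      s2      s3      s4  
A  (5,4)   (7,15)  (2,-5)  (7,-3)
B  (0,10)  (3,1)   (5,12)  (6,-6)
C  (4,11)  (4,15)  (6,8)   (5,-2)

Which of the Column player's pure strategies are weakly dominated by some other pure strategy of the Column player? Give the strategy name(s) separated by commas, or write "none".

Nothing dominates s1: s2 at B (10>1); s3 at A (4>-5); s4 at A (4>-3).
s2: no other strategy beats it everywhere (s1 at A (15>4); s3 at A (15>-5); s4 at A (15>-3)).
s3 is not dominated — it holds its own against s1 at B (12>10); s2 at B (12>1); s4 at B (12>-6).
s4 is weakly dominated by s1 (A: 4>-3, B: 10>-6, C: 11>-2).

s4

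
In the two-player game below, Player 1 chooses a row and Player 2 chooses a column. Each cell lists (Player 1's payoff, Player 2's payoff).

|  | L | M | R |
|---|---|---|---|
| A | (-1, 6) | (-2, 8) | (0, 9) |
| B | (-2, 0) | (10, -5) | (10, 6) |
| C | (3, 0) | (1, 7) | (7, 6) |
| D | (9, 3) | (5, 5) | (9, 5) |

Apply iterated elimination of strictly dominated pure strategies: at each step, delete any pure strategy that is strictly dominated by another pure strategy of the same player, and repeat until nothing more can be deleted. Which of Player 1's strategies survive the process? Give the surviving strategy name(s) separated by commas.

Player 1's strategy A is strictly dominated by C (L: 3>-1, M: 1>-2, R: 7>0) and is removed.
For Player 1, D strictly dominates C on the remaining columns (L: 9>3, M: 5>1, R: 9>7); eliminate C.
For Player 2, R strictly dominates L on the remaining rows (B: 6>0, D: 5>3); eliminate L.
Player 1's strategy D is strictly dominated by B (M: 10>5, R: 10>9) and is removed.
Column M is eliminated: R beats it against every remaining row (B: 6>-5).
Among the remaining strategies, none is strictly dominated by another pure strategy of the same player, so the elimination stops.
Surviving strategies — Player 1: {B}; Player 2: {R}.

B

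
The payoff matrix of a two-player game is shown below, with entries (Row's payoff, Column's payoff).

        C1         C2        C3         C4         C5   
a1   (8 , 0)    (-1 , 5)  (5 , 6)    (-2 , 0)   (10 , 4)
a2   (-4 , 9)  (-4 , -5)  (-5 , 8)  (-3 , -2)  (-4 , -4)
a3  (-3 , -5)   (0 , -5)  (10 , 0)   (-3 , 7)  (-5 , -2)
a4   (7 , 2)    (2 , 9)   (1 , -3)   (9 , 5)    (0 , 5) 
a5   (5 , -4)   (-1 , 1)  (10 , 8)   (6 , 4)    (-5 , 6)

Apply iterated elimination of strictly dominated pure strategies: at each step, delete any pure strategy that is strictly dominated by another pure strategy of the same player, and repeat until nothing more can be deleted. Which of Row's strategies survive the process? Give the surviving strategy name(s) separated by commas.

a1, a3, a4, a5

For Row, a1 strictly dominates a2 on the remaining columns (C1: 8>-4, C2: -1>-4, C3: 5>-5, C4: -2>-3, C5: 10>-4); eliminate a2.
For Column, C5 strictly dominates C1 on the remaining rows (a1: 4>0, a3: -2>-5, a4: 5>2, a5: 6>-4); eliminate C1.
Among the remaining strategies, none is strictly dominated by another pure strategy of the same player, so the elimination stops.
Surviving strategies — Row: {a1, a3, a4, a5}; Column: {C2, C3, C4, C5}.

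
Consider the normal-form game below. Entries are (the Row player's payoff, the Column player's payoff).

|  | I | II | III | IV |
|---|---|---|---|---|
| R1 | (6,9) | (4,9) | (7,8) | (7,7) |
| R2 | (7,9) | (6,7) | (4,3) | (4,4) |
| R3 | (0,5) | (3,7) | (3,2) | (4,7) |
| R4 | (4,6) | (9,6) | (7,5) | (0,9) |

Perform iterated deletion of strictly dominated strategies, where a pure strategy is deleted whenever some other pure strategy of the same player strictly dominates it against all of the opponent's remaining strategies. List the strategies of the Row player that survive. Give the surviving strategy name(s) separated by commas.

The Row player's strategy R3 is strictly dominated by R1 (I: 6>0, II: 4>3, III: 7>3, IV: 7>4) and is removed.
For the Column player, I strictly dominates III on the remaining rows (R1: 9>8, R2: 9>3, R4: 6>5); eliminate III.
Among the remaining strategies, none is strictly dominated by another pure strategy of the same player, so the elimination stops.
Surviving strategies — the Row player: {R1, R2, R4}; the Column player: {I, II, IV}.

R1, R2, R4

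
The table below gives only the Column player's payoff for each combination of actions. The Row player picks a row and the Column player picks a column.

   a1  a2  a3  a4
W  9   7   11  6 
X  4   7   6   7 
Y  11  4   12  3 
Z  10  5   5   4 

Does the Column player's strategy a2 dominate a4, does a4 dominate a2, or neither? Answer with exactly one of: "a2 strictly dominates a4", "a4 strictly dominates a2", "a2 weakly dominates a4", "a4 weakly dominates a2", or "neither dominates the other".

a2 weakly dominates a4

a2's payoffs vs a4's, by the Row player's action — W: 7>6, X: 7=7, Y: 4>3, Z: 5>4.
a2 is at least as good everywhere and strictly better somewhere (tied only at X), so a2 weakly but not strictly dominates a4.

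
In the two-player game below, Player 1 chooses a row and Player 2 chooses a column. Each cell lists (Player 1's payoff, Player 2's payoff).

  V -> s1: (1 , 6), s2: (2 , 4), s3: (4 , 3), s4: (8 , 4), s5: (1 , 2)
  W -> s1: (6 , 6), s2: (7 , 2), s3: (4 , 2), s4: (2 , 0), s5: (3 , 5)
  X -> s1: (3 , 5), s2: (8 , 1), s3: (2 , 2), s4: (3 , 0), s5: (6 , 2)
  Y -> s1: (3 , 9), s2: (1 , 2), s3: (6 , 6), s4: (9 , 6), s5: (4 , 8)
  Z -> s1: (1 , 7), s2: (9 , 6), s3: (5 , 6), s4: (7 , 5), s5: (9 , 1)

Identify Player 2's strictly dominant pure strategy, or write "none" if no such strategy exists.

s1 vs s2: V: 6>4, W: 6>2, X: 5>1, Y: 9>2, Z: 7>6.
s1 vs s3: V: 6>3, W: 6>2, X: 5>2, Y: 9>6, Z: 7>6.
s1 vs s4: V: 6>4, W: 6>0, X: 5>0, Y: 9>6, Z: 7>5.
s1 vs s5: V: 6>2, W: 6>5, X: 5>2, Y: 9>8, Z: 7>1.
s1 strictly beats every other strategy against every opponent action, so it is strictly dominant.

s1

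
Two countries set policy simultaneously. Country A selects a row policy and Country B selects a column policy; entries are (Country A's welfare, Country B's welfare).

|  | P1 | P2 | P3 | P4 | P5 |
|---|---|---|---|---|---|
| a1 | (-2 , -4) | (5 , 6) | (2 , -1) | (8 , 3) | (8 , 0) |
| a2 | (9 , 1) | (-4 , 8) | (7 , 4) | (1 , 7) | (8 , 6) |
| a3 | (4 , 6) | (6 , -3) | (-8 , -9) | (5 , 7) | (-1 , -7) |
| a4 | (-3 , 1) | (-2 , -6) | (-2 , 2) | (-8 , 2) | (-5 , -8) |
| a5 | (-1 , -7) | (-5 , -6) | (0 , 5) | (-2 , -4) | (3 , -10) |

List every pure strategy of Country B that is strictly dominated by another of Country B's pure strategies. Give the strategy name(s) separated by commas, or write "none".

P1, P5

P1: dominated, since P4 does at least as well everywhere (a1: 3>-4, a2: 7>1, a3: 7>6, a4: 2>1, a5: -4>-7).
P2: no other strategy beats it everywhere (P1 at a1 (6>-4); P3 at a1 (6>-1); P4 at a1 (6>3); P5 at a1 (6>0)).
P3 is not dominated — it holds its own against P1 at a1 (-1>-4); P2 at a4 (2>-6); P4 at a4 (2=2); P5 at a4 (2>-8).
P4: no other strategy beats it everywhere (P1 at a1 (3>-4); P2 at a3 (7>-3); P3 at a1 (3>-1); P5 at a1 (3>0)).
P5 is strictly dominated by P2 (a1: 6>0, a2: 8>6, a3: -3>-7, a4: -6>-8, a5: -6>-10).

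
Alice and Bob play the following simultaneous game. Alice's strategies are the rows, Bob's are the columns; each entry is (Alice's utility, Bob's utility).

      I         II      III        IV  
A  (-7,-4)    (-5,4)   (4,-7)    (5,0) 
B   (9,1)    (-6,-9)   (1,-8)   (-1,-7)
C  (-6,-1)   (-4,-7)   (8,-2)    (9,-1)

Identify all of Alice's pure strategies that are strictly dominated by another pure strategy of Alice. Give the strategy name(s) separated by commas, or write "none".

A

C strictly dominates A — I: -6>-7, II: -4>-5, III: 8>4, IV: 9>5.
B: no other strategy beats it everywhere (A at I (9>-7); C at I (9>-6)).
C is not dominated — it holds its own against A at I (-6>-7); B at II (-4>-6).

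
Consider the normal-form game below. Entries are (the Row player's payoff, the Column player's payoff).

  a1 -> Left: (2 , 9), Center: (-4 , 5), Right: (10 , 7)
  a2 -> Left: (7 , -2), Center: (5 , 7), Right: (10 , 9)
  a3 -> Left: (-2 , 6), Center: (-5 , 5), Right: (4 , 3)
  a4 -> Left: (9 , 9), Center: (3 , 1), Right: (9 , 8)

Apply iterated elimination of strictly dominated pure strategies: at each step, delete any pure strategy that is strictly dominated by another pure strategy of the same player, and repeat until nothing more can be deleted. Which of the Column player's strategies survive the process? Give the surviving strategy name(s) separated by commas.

Left, Right

The Row player's strategy a3 is strictly dominated by a1 (Left: 2>-2, Center: -4>-5, Right: 10>4) and is removed.
For the Column player, Right strictly dominates Center on the remaining rows (a1: 7>5, a2: 9>7, a4: 8>1); eliminate Center.
Among the remaining strategies, none is strictly dominated by another pure strategy of the same player, so the elimination stops.
Surviving strategies — the Row player: {a1, a2, a4}; the Column player: {Left, Right}.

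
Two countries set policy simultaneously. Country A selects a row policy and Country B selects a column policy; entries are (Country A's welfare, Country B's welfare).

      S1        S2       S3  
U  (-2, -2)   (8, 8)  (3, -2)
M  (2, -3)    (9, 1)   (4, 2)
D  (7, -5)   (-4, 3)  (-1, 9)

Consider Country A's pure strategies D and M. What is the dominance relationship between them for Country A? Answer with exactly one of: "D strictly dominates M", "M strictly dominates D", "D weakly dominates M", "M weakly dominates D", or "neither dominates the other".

neither dominates the other

D's payoffs vs M's, by Country B's action — S1: 7>2, S2: -4<9, S3: -1<4.
D does better at S1 but worse at S2, S3; neither strategy dominates the other.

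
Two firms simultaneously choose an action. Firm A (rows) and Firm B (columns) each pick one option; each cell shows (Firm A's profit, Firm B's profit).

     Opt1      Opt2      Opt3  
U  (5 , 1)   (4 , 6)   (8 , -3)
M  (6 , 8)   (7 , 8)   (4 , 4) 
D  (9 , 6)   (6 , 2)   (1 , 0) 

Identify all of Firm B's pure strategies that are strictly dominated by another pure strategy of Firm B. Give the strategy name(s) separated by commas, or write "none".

Opt1: no other strategy beats it everywhere (Opt2 at M (8=8); Opt3 at U (1>-3)).
Opt2: no other strategy beats it everywhere (Opt1 at U (6>1); Opt3 at U (6>-3)).
Opt1 strictly dominates Opt3 — U: 1>-3, M: 8>4, D: 6>0.

Opt3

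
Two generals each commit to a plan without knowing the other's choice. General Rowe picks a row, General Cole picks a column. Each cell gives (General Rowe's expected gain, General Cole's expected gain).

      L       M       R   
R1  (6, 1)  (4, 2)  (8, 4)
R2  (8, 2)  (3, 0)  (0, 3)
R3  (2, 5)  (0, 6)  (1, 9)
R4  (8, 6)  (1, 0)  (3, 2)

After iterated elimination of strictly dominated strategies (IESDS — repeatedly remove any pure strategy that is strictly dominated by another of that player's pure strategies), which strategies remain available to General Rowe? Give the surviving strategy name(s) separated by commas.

For General Rowe, R1 strictly dominates R3 on the remaining columns (L: 6>2, M: 4>0, R: 8>1); eliminate R3.
General Cole's strategy M is strictly dominated by R (R1: 4>2, R2: 3>0, R4: 2>0) and is removed.
Among the remaining strategies, none is strictly dominated by another pure strategy of the same player, so the elimination stops.
Surviving strategies — General Rowe: {R1, R2, R4}; General Cole: {L, R}.

R1, R2, R4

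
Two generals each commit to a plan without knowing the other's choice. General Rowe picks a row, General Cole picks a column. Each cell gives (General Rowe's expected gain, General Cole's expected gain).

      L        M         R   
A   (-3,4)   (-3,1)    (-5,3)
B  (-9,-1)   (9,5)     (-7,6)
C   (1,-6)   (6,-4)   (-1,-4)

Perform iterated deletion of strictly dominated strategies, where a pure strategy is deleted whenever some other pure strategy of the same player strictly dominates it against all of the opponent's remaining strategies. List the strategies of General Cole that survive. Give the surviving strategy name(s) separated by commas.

M, R

Row A is eliminated: C beats it against every remaining column (L: 1>-3, M: 6>-3, R: -1>-5).
General Cole's strategy L is strictly dominated by M (B: 5>-1, C: -4>-6) and is removed.
Among the remaining strategies, none is strictly dominated by another pure strategy of the same player, so the elimination stops.
Surviving strategies — General Rowe: {B, C}; General Cole: {M, R}.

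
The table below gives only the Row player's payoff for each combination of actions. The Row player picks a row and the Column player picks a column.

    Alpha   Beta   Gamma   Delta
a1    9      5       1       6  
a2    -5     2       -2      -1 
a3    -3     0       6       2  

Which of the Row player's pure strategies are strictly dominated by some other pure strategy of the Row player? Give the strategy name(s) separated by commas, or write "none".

a1 is not dominated — it holds its own against a2 at Alpha (9>-5); a3 at Alpha (9>-3).
a1 strictly dominates a2 — Alpha: 9>-5, Beta: 5>2, Gamma: 1>-2, Delta: 6>-1.
Nothing dominates a3: a1 at Gamma (6>1); a2 at Alpha (-3>-5).

a2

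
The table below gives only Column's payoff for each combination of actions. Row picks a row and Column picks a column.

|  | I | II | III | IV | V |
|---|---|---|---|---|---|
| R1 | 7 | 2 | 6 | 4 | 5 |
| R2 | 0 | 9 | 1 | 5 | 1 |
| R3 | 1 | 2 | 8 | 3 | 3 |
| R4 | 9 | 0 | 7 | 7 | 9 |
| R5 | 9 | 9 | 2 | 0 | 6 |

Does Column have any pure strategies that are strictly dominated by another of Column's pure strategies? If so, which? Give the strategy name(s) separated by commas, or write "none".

Nothing dominates I: II at R1 (7>2); III at R1 (7>6); IV at R1 (7>4); V at R1 (7>5).
II is not dominated — it holds its own against I at R2 (9>0); III at R2 (9>1); IV at R2 (9>5); V at R2 (9>1).
III is not dominated — it holds its own against I at R2 (1>0); II at R1 (6>2); IV at R1 (6>4); V at R1 (6>5).
IV is not dominated — it holds its own against I at R2 (5>0); II at R1 (4>2); III at R2 (5>1); V at R2 (5>1).
V: no other strategy beats it everywhere (I at R2 (1>0); II at R1 (5>2); III at R2 (1=1); IV at R1 (5>4)).

none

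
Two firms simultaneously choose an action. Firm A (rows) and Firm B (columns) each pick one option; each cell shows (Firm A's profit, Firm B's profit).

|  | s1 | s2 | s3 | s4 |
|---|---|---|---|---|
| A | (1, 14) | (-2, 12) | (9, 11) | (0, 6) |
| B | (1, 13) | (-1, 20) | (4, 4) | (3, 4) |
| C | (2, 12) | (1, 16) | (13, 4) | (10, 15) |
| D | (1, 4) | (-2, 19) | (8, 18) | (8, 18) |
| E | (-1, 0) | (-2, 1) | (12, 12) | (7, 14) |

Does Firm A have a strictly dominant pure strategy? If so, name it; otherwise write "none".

C vs A: s1: 2>1, s2: 1>-2, s3: 13>9, s4: 10>0.
C vs B: s1: 2>1, s2: 1>-1, s3: 13>4, s4: 10>3.
C vs D: s1: 2>1, s2: 1>-2, s3: 13>8, s4: 10>8.
C vs E: s1: 2>-1, s2: 1>-2, s3: 13>12, s4: 10>7.
C strictly beats every other strategy against every opponent action, so it is strictly dominant.

C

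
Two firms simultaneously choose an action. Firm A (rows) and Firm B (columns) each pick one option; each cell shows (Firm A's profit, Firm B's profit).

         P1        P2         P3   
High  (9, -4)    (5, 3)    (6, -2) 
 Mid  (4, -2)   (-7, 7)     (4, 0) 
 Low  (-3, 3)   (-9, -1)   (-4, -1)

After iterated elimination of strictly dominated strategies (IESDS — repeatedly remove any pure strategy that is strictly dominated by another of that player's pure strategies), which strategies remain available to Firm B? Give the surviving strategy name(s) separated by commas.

P2

Row Mid is eliminated: High beats it against every remaining column (P1: 9>4, P2: 5>-7, P3: 6>4).
For Firm A, High strictly dominates Low on the remaining columns (P1: 9>-3, P2: 5>-9, P3: 6>-4); eliminate Low.
For Firm B, P2 strictly dominates P1 on the remaining rows (High: 3>-4); eliminate P1.
Column P3 is eliminated: P2 beats it against every remaining row (High: 3>-2).
Among the remaining strategies, none is strictly dominated by another pure strategy of the same player, so the elimination stops.
Surviving strategies — Firm A: {High}; Firm B: {P2}.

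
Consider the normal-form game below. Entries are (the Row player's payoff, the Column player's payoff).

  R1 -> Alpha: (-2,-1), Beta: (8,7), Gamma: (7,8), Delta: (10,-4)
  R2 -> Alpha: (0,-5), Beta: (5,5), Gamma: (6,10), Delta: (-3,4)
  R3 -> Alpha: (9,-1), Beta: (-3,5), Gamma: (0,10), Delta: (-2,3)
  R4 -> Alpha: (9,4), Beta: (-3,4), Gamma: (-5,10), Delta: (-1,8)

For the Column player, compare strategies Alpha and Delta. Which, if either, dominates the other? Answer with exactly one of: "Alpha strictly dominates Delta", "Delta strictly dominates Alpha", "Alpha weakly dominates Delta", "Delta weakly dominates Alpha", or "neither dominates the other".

neither dominates the other

Compare Alpha to Delta across every action of the Row player: R1: -1>-4, R2: -5<4, R3: -1<3, R4: 4<8.
Alpha does better at R1 but worse at R2, R3, R4; neither strategy dominates the other.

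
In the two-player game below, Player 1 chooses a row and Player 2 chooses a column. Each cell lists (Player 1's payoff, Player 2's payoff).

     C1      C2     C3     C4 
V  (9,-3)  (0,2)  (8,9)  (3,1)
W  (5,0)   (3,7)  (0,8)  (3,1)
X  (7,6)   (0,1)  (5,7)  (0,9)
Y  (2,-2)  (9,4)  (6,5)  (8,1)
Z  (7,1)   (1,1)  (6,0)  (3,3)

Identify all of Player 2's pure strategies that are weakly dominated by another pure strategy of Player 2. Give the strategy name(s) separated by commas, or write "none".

C1: dominated, since C4 does at least as well everywhere (V: 1>-3, W: 1>0, X: 9>6, Y: 1>-2, Z: 3>1).
Nothing dominates C2: C1 at V (2>-3); C3 at Z (1>0); C4 at V (2>1).
C3 is not dominated — it holds its own against C1 at V (9>-3); C2 at V (9>2); C4 at V (9>1).
C4 is not dominated — it holds its own against C1 at V (1>-3); C2 at X (9>1); C3 at X (9>7).

C1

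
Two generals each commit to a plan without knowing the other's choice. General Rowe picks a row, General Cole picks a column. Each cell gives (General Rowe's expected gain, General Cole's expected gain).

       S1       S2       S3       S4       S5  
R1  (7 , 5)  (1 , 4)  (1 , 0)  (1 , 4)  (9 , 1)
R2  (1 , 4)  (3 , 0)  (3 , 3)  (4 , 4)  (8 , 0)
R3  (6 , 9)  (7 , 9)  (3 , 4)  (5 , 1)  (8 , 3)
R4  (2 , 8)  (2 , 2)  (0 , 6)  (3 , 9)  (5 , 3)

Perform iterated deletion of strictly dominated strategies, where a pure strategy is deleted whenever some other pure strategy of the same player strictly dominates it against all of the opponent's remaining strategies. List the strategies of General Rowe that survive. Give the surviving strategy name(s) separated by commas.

For General Rowe, R3 strictly dominates R4 on the remaining columns (S1: 6>2, S2: 7>2, S3: 3>0, S4: 5>3, S5: 8>5); eliminate R4.
General Cole's strategy S3 is strictly dominated by S1 (R1: 5>0, R2: 4>3, R3: 9>4) and is removed.
General Cole's strategy S5 is strictly dominated by S1 (R1: 5>1, R2: 4>0, R3: 9>3) and is removed.
For General Rowe, R3 strictly dominates R2 on the remaining columns (S1: 6>1, S2: 7>3, S4: 5>4); eliminate R2.
General Cole's strategy S4 is strictly dominated by S1 (R1: 5>4, R3: 9>1) and is removed.
Among the remaining strategies, none is strictly dominated by another pure strategy of the same player, so the elimination stops.
Surviving strategies — General Rowe: {R1, R3}; General Cole: {S1, S2}.

R1, R3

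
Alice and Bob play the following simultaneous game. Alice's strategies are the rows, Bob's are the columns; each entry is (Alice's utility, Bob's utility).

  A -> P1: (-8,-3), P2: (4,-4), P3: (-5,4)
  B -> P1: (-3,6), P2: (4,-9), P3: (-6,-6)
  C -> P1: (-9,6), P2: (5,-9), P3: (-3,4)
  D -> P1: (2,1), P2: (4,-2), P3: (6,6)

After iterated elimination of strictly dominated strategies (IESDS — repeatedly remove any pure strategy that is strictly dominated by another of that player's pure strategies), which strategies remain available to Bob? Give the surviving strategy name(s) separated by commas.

For Bob, P1 strictly dominates P2 on the remaining rows (A: -3>-4, B: 6>-9, C: 6>-9, D: 1>-2); eliminate P2.
Alice's strategy A is strictly dominated by D (P1: 2>-8, P3: 6>-5) and is removed.
For Alice, D strictly dominates B on the remaining columns (P1: 2>-3, P3: 6>-6); eliminate B.
Row C is eliminated: D beats it against every remaining column (P1: 2>-9, P3: 6>-3).
For Bob, P3 strictly dominates P1 on the remaining rows (D: 6>1); eliminate P1.
Among the remaining strategies, none is strictly dominated by another pure strategy of the same player, so the elimination stops.
Surviving strategies — Alice: {D}; Bob: {P3}.

P3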